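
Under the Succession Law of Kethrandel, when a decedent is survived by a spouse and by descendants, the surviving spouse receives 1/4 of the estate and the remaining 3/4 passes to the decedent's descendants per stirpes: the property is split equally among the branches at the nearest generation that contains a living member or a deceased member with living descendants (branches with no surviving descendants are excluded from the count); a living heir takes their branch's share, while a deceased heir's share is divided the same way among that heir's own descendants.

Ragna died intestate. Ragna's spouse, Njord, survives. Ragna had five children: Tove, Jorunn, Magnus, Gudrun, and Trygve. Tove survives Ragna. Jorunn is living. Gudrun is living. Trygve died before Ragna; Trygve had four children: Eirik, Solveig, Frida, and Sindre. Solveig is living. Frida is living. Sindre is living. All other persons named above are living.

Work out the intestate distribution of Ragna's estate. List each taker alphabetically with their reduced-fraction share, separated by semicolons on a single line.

Njord, as surviving spouse, takes 1/4.
The remaining 3/4 passes to Ragna's descendants per stirpes.
The 3/4 is divided into 5 equal shares of 3/20 among Tove, Jorunn, Magnus, Gudrun, Trygve.
Tove is living and takes 3/20.
Jorunn is living and takes 3/20.
Magnus is living and takes 3/20.
Gudrun is living and takes 3/20.
Trygve predeceased; the 3/20 allotted to Trygve's branch passes to Trygve's issue by representation.
The 3/20 is divided into 4 equal shares of 3/80 among Eirik, Solveig, Frida, Sindre.
Eirik is living and takes 3/80.
Solveig is living and takes 3/80.
Frida is living and takes 3/80.
Sindre is living and takes 3/80.

Eirik 3/80; Frida 3/80; Gudrun 3/20; Jorunn 3/20; Magnus 3/20; Njord 1/4; Sindre 3/80; Solveig 3/80; Tove 3/20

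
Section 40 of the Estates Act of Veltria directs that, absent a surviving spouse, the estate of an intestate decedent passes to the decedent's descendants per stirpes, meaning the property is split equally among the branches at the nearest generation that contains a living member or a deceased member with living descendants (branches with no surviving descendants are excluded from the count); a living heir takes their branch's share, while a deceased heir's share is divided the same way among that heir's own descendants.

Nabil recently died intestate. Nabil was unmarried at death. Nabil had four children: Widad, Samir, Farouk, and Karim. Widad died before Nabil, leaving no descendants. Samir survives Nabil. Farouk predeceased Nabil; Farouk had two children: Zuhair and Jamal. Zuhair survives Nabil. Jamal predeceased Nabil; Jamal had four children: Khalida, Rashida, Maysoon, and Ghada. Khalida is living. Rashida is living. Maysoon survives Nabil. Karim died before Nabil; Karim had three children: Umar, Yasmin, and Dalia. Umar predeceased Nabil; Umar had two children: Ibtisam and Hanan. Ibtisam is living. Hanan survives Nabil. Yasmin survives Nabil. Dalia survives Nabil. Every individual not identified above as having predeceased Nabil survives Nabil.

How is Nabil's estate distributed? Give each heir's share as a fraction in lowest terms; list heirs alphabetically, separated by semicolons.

There is no surviving spouse, so the entire estate passes to Nabil's descendants per stirpes.
Widad left no surviving issue, so that branch lapses and is disregarded.
The estate is divided into 3 equal shares of 1/3 among Samir, Farouk, Karim.
Samir is living and takes 1/3.
Farouk predeceased; the 1/3 allotted to Farouk's branch passes to Farouk's issue by representation.
The 1/3 is divided into 2 equal shares of 1/6 among Zuhair, Jamal.
Zuhair is living and takes 1/6.
Jamal predeceased; the 1/6 allotted to Jamal's branch passes to Jamal's issue by representation.
The 1/6 is divided into 4 equal shares of 1/24 among Khalida, Rashida, Maysoon, Ghada.
Khalida is living and takes 1/24.
Rashida is living and takes 1/24.
Maysoon is living and takes 1/24.
Ghada is living and takes 1/24.
Karim predeceased; the 1/3 allotted to Karim's branch passes to Karim's issue by representation.
The 1/3 is divided into 3 equal shares of 1/9 among Umar, Yasmin, Dalia.
Umar predeceased; the 1/9 allotted to Umar's branch passes to Umar's issue by representation.
The 1/9 is divided into 2 equal shares of 1/18 among Ibtisam, Hanan.
Ibtisam is living and takes 1/18.
Hanan is living and takes 1/18.
Yasmin is living and takes 1/9.
Dalia is living and takes 1/9.

Dalia 1/9; Ghada 1/24; Hanan 1/18; Ibtisam 1/18; Khalida 1/24; Maysoon 1/24; Rashida 1/24; Samir 1/3; Yasmin 1/9; Zuhair 1/6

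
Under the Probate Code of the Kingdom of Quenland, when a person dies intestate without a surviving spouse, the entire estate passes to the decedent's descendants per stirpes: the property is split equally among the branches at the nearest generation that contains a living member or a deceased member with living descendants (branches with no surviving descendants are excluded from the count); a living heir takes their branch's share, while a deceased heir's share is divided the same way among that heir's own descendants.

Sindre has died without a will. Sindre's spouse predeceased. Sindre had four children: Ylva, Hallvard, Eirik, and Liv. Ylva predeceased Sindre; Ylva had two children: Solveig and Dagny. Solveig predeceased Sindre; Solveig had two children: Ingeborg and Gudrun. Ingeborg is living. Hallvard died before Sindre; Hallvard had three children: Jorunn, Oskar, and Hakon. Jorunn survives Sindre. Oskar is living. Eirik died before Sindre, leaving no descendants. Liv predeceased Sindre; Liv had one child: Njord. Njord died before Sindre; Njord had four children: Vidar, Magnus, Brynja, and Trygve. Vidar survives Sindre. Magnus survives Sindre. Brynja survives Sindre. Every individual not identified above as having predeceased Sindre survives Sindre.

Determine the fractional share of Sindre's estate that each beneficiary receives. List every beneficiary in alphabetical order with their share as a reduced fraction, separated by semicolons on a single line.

There is no surviving spouse, so the entire estate passes to Sindre's descendants per stirpes.
Eirik left no surviving issue, so that branch lapses and is disregarded.
The estate is divided into 3 equal shares of 1/3 among Ylva, Hallvard, Liv.
Ylva predeceased; the 1/3 allotted to Ylva's branch passes to Ylva's issue by representation.
The 1/3 is divided into 2 equal shares of 1/6 among Solveig, Dagny.
Solveig predeceased; the 1/6 allotted to Solveig's branch passes to Solveig's issue by representation.
The 1/6 is divided into 2 equal shares of 1/12 among Ingeborg, Gudrun.
Ingeborg is living and takes 1/12.
Gudrun is living and takes 1/12.
Dagny is living and takes 1/6.
Hallvard predeceased; the 1/3 allotted to Hallvard's branch passes to Hallvard's issue by representation.
The 1/3 is divided into 3 equal shares of 1/9 among Jorunn, Oskar, Hakon.
Jorunn is living and takes 1/9.
Oskar is living and takes 1/9.
Hakon is living and takes 1/9.
Liv predeceased; the 1/3 allotted to Liv's branch passes to Liv's issue by representation.
Njord's line is the sole branch at this level, so the full 1/3 passes to Njord's issue by representation.
The 1/3 is divided into 4 equal shares of 1/12 among Vidar, Magnus, Brynja, Trygve.
Vidar is living and takes 1/12.
Magnus is living and takes 1/12.
Brynja is living and takes 1/12.
Trygve is living and takes 1/12.

Brynja 1/12; Dagny 1/6; Gudrun 1/12; Hakon 1/9; Ingeborg 1/12; Jorunn 1/9; Magnus 1/12; Oskar 1/9; Trygve 1/12; Vidar 1/12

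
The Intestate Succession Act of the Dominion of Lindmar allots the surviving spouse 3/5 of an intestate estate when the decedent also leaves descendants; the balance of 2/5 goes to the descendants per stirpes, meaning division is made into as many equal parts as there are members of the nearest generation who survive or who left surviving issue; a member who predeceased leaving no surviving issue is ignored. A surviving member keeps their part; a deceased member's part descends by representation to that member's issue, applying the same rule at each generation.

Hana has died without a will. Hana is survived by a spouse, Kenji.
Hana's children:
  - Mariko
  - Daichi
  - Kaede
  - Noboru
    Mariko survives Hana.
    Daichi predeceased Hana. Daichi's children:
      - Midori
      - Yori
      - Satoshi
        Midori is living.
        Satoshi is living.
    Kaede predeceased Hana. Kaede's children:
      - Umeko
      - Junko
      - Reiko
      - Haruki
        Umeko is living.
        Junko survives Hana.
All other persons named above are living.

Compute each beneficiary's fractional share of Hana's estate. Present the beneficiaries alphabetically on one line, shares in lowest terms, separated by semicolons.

Kenji, as surviving spouse, takes 3/5.
The remaining 2/5 passes to Hana's descendants per stirpes.
The 2/5 is divided into 4 equal shares of 1/10 among Mariko, Daichi, Kaede, Noboru.
Mariko is living and takes 1/10.
Daichi predeceased; the 1/10 allotted to Daichi's branch passes to Daichi's issue by representation.
The 1/10 is divided into 3 equal shares of 1/30 among Midori, Yori, Satoshi.
Midori is living and takes 1/30.
Yori is living and takes 1/30.
Satoshi is living and takes 1/30.
Kaede predeceased; the 1/10 allotted to Kaede's branch passes to Kaede's issue by representation.
The 1/10 is divided into 4 equal shares of 1/40 among Umeko, Junko, Reiko, Haruki.
Umeko is living and takes 1/40.
Junko is living and takes 1/40.
Reiko is living and takes 1/40.
Haruki is living and takes 1/40.
Noboru is living and takes 1/10.

Haruki 1/40; Junko 1/40; Kenji 3/5; Mariko 1/10; Midori 1/30; Noboru 1/10; Reiko 1/40; Satoshi 1/30; Umeko 1/40; Yori 1/30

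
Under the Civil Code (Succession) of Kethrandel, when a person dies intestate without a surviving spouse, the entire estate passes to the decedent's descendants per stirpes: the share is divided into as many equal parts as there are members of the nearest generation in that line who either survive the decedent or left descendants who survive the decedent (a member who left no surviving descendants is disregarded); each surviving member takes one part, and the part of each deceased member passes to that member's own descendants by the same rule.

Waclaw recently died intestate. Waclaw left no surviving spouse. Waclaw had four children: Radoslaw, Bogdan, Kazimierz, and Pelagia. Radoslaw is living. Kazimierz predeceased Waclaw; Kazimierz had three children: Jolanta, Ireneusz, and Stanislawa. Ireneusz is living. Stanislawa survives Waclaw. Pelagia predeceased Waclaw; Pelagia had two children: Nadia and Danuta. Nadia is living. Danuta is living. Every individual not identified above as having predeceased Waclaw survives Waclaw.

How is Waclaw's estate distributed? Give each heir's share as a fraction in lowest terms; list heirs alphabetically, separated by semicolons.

Bogdan 1/4; Danuta 1/8; Ireneusz 1/12; Jolanta 1/12; Nadia 1/8; Radoslaw 1/4; Stanislawa 1/12

There is no surviving spouse, so the entire estate passes to Waclaw's descendants per stirpes.
The estate is divided into 4 equal shares of 1/4 among Radoslaw, Bogdan, Kazimierz, Pelagia.
Radoslaw is living and takes 1/4.
Bogdan is living and takes 1/4.
Kazimierz predeceased; the 1/4 allotted to Kazimierz's branch passes to Kazimierz's issue by representation.
The 1/4 is divided into 3 equal shares of 1/12 among Jolanta, Ireneusz, Stanislawa.
Jolanta is living and takes 1/12.
Ireneusz is living and takes 1/12.
Stanislawa is living and takes 1/12.
Pelagia predeceased; the 1/4 allotted to Pelagia's branch passes to Pelagia's issue by representation.
The 1/4 is divided into 2 equal shares of 1/8 among Nadia, Danuta.
Nadia is living and takes 1/8.
Danuta is living and takes 1/8.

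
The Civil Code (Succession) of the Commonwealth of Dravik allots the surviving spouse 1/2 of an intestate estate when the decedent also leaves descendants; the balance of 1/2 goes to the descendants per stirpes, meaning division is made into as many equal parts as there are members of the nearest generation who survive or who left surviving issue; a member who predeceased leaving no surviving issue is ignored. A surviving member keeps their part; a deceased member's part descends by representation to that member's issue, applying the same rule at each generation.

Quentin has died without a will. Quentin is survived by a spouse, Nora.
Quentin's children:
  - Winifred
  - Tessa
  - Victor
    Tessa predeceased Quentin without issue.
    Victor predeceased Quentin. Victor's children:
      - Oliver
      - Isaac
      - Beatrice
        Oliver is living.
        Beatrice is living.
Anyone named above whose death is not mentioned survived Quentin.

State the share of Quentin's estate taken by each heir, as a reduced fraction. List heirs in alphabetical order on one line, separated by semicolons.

Beatrice 1/12; Isaac 1/12; Nora 1/2; Oliver 1/12; Winifred 1/4

Nora, as surviving spouse, takes 1/2.
The remaining 1/2 passes to Quentin's descendants per stirpes.
Tessa left no surviving issue, so that branch lapses and is disregarded.
The 1/2 is divided into 2 equal shares of 1/4 among Winifred, Victor.
Winifred is living and takes 1/4.
Victor predeceased; the 1/4 allotted to Victor's branch passes to Victor's issue by representation.
The 1/4 is divided into 3 equal shares of 1/12 among Oliver, Isaac, Beatrice.
Oliver is living and takes 1/12.
Isaac is living and takes 1/12.
Beatrice is living and takes 1/12.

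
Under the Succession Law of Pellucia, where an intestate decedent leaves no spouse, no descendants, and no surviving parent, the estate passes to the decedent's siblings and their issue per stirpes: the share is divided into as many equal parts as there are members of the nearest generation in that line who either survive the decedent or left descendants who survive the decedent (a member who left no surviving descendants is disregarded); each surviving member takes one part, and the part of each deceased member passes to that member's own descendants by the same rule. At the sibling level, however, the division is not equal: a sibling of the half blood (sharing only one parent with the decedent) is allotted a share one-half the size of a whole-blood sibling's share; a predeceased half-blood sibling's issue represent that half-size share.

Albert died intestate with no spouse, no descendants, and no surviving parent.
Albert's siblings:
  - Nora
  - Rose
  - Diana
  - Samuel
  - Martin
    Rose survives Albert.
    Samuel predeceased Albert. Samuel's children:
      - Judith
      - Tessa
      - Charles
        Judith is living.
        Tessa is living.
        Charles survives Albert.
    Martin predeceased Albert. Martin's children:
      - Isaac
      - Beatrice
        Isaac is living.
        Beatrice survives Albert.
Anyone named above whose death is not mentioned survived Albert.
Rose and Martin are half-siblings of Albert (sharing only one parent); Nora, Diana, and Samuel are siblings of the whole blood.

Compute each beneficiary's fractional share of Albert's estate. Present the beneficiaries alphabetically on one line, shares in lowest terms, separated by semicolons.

No spouse, descendants, or parent survives, so the estate passes to Albert's siblings per stirpes.
Half-blood siblings count for one-half the weight of whole-blood siblings at the initial division.
Dividing 1 in proportion to weights (total weight 4): Nora (weight 1) → 1/4; Rose (weight 1/2) → 1/8; Diana (weight 1) → 1/4; Samuel (weight 1) → 1/4; Martin (weight 1/2) → 1/8.
Nora is living and takes 1/4.
Rose is living and takes 1/8.
Diana is living and takes 1/4.
Samuel predeceased; the 1/4 allotted to Samuel's branch passes to Samuel's issue by representation.
The 1/4 is divided into 3 equal shares of 1/12 among Judith, Tessa, Charles.
Judith is living and takes 1/12.
Tessa is living and takes 1/12.
Charles is living and takes 1/12.
Martin predeceased; the 1/8 allotted to Martin's branch passes to Martin's issue by representation.
The 1/8 is divided into 2 equal shares of 1/16 among Isaac, Beatrice.
Isaac is living and takes 1/16.
Beatrice is living and takes 1/16.

Beatrice 1/16; Charles 1/12; Diana 1/4; Isaac 1/16; Judith 1/12; Nora 1/4; Rose 1/8; Tessa 1/12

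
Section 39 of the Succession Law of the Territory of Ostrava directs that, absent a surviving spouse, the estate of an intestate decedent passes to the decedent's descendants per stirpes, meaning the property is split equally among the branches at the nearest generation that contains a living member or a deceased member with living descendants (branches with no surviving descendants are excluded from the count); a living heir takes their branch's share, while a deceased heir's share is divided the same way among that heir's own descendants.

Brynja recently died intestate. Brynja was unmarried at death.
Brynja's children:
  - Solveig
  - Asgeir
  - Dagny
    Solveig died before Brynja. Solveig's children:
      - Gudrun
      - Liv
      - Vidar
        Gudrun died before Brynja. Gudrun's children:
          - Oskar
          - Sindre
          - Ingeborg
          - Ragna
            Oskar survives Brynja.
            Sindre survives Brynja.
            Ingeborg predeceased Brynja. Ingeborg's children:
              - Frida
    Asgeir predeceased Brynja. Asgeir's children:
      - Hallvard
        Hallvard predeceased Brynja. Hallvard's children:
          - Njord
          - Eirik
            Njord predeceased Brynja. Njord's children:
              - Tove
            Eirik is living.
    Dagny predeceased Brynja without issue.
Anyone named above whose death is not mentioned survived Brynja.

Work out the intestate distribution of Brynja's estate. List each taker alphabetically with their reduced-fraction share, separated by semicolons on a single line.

There is no surviving spouse, so the entire estate passes to Brynja's descendants per stirpes.
Dagny left no surviving issue, so that branch lapses and is disregarded.
The estate is divided into 2 equal shares of 1/2 among Solveig, Asgeir.
Solveig predeceased; the 1/2 allotted to Solveig's branch passes to Solveig's issue by representation.
The 1/2 is divided into 3 equal shares of 1/6 among Gudrun, Liv, Vidar.
Gudrun predeceased; the 1/6 allotted to Gudrun's branch passes to Gudrun's issue by representation.
The 1/6 is divided into 4 equal shares of 1/24 among Oskar, Sindre, Ingeborg, Ragna.
Oskar is living and takes 1/24.
Sindre is living and takes 1/24.
Ingeborg predeceased; the 1/24 allotted to Ingeborg's branch passes to Ingeborg's issue by representation.
Frida is the sole taker at this level and receives the full 1/24.
Ragna is living and takes 1/24.
Liv is living and takes 1/6.
Vidar is living and takes 1/6.
Asgeir predeceased; the 1/2 allotted to Asgeir's branch passes to Asgeir's issue by representation.
Hallvard's line is the sole branch at this level, so the full 1/2 passes to Hallvard's issue by representation.
The 1/2 is divided into 2 equal shares of 1/4 among Njord, Eirik.
Njord predeceased; the 1/4 allotted to Njord's branch passes to Njord's issue by representation.
Tove is the sole taker at this level and receives the full 1/4.
Eirik is living and takes 1/4.

Eirik 1/4; Frida 1/24; Liv 1/6; Oskar 1/24; Ragna 1/24; Sindre 1/24; Tove 1/4; Vidar 1/6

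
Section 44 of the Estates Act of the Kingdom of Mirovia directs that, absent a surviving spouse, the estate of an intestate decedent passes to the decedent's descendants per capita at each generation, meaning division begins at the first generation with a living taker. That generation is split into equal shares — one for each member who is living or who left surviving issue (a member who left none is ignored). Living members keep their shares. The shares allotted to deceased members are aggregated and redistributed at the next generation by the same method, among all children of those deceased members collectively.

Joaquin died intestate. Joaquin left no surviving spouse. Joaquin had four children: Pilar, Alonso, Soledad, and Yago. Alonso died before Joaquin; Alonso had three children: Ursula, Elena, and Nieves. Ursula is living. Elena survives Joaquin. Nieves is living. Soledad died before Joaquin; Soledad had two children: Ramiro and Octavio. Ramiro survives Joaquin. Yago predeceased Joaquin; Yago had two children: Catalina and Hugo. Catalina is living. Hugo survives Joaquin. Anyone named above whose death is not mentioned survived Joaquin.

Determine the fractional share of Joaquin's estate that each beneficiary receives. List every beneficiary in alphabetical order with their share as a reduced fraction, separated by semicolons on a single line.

There is no surviving spouse, so the entire estate passes to Joaquin's descendants per capita at each generation.
At generation 1 (Pilar, Alonso, Soledad, Yago) there are 4 shares of (1)/4 = 1/4 each.
Living: Pilar — each takes 1/4.
Deceased: Alonso, Soledad, and Yago. Their combined 3/4 is pooled and carried to generation 2.
At generation 2 (Ursula, Elena, Nieves, Ramiro, Octavio, Catalina, Hugo) there are 7 shares of (3/4)/7 = 3/28 each.
Living: Ursula, Elena, Nieves, Ramiro, Octavio, Catalina, and Hugo — each takes 3/28.

Catalina 3/28; Elena 3/28; Hugo 3/28; Nieves 3/28; Octavio 3/28; Pilar 1/4; Ramiro 3/28; Ursula 3/28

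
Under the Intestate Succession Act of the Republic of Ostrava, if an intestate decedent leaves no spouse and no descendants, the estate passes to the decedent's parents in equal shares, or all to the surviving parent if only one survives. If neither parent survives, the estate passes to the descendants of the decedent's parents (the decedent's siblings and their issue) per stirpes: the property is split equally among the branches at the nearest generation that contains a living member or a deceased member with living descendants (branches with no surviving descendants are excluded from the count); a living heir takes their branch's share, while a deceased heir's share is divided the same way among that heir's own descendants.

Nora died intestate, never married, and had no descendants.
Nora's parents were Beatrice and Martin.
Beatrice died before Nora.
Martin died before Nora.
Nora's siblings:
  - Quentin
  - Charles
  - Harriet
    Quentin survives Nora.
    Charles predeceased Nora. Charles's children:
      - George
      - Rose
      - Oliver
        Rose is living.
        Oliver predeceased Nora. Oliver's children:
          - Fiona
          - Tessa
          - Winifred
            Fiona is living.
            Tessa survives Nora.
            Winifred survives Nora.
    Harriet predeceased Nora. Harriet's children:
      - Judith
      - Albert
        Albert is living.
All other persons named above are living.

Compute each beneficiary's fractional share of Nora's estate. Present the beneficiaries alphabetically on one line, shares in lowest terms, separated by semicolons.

Albert 1/6; Fiona 1/27; George 1/9; Judith 1/6; Quentin 1/3; Rose 1/9; Tessa 1/27; Winifred 1/27

Neither parent survives and there are no descendants, so the estate passes to Nora's siblings and their issue per stirpes.
The estate is divided into 3 equal shares of 1/3 among Quentin, Charles, Harriet.
Quentin is living and takes 1/3.
Charles predeceased; the 1/3 allotted to Charles's branch passes to Charles's issue by representation.
The 1/3 is divided into 3 equal shares of 1/9 among George, Rose, Oliver.
George is living and takes 1/9.
Rose is living and takes 1/9.
Oliver predeceased; the 1/9 allotted to Oliver's branch passes to Oliver's issue by representation.
The 1/9 is divided into 3 equal shares of 1/27 among Fiona, Tessa, Winifred.
Fiona is living and takes 1/27.
Tessa is living and takes 1/27.
Winifred is living and takes 1/27.
Harriet predeceased; the 1/3 allotted to Harriet's branch passes to Harriet's issue by representation.
The 1/3 is divided into 2 equal shares of 1/6 among Judith, Albert.
Judith is living and takes 1/6.
Albert is living and takes 1/6.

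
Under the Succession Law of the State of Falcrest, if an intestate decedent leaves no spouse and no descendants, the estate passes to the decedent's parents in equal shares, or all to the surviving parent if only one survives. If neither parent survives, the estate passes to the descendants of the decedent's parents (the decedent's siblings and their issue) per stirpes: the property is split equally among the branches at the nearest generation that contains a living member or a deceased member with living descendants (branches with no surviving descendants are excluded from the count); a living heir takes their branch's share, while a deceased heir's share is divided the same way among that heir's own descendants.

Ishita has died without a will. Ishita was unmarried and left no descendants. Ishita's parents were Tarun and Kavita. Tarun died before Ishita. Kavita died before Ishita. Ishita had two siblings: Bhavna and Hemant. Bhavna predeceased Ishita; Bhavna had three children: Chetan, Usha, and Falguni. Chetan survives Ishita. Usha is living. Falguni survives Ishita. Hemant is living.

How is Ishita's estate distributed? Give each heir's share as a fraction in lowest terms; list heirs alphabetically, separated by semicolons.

Chetan 1/6; Falguni 1/6; Hemant 1/2; Usha 1/6

Neither parent survives and there are no descendants, so the estate passes to Ishita's siblings and their issue per stirpes.
The estate is divided into 2 equal shares of 1/2 among Bhavna, Hemant.
Bhavna predeceased; the 1/2 allotted to Bhavna's branch passes to Bhavna's issue by representation.
The 1/2 is divided into 3 equal shares of 1/6 among Chetan, Usha, Falguni.
Chetan is living and takes 1/6.
Usha is living and takes 1/6.
Falguni is living and takes 1/6.
Hemant is living and takes 1/2.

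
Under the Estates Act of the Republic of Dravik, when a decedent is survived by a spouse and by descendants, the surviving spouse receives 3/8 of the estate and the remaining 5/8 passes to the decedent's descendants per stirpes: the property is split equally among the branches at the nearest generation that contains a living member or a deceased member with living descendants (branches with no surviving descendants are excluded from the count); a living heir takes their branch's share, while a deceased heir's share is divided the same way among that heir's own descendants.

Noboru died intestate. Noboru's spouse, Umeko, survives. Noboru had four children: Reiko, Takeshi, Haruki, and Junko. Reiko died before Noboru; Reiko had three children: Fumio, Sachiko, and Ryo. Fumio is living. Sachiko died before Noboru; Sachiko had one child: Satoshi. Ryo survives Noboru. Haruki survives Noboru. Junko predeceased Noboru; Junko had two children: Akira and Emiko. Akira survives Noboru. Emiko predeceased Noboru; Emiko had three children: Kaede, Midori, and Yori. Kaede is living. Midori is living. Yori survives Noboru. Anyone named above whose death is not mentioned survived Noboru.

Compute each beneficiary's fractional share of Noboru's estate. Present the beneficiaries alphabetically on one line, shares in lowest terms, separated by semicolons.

Akira 5/64; Fumio 5/96; Haruki 5/32; Kaede 5/192; Midori 5/192; Ryo 5/96; Satoshi 5/96; Takeshi 5/32; Umeko 3/8; Yori 5/192

Umeko, as surviving spouse, takes 3/8.
The remaining 5/8 passes to Noboru's descendants per stirpes.
The 5/8 is divided into 4 equal shares of 5/32 among Reiko, Takeshi, Haruki, Junko.
Reiko predeceased; the 5/32 allotted to Reiko's branch passes to Reiko's issue by representation.
The 5/32 is divided into 3 equal shares of 5/96 among Fumio, Sachiko, Ryo.
Fumio is living and takes 5/96.
Sachiko predeceased; the 5/96 allotted to Sachiko's branch passes to Sachiko's issue by representation.
Satoshi is the sole taker at this level and receives the full 5/96.
Ryo is living and takes 5/96.
Takeshi is living and takes 5/32.
Haruki is living and takes 5/32.
Junko predeceased; the 5/32 allotted to Junko's branch passes to Junko's issue by representation.
The 5/32 is divided into 2 equal shares of 5/64 among Akira, Emiko.
Akira is living and takes 5/64.
Emiko predeceased; the 5/64 allotted to Emiko's branch passes to Emiko's issue by representation.
The 5/64 is divided into 3 equal shares of 5/192 among Kaede, Midori, Yori.
Kaede is living and takes 5/192.
Midori is living and takes 5/192.
Yori is living and takes 5/192.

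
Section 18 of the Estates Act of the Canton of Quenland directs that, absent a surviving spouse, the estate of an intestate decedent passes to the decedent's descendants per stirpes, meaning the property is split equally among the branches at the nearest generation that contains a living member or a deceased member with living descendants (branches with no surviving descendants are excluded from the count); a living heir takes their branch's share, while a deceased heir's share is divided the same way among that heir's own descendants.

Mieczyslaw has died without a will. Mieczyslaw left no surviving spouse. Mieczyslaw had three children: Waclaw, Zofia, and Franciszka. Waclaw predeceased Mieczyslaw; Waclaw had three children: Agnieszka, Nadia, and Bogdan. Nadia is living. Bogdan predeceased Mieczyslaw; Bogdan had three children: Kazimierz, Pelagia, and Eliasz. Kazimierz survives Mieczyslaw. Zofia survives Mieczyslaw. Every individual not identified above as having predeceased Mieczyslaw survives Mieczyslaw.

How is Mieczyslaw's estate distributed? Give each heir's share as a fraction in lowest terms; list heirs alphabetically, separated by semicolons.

Agnieszka 1/9; Eliasz 1/27; Franciszka 1/3; Kazimierz 1/27; Nadia 1/9; Pelagia 1/27; Zofia 1/3

There is no surviving spouse, so the entire estate passes to Mieczyslaw's descendants per stirpes.
The estate is divided into 3 equal shares of 1/3 among Waclaw, Zofia, Franciszka.
Waclaw predeceased; the 1/3 allotted to Waclaw's branch passes to Waclaw's issue by representation.
The 1/3 is divided into 3 equal shares of 1/9 among Agnieszka, Nadia, Bogdan.
Agnieszka is living and takes 1/9.
Nadia is living and takes 1/9.
Bogdan predeceased; the 1/9 allotted to Bogdan's branch passes to Bogdan's issue by representation.
The 1/9 is divided into 3 equal shares of 1/27 among Kazimierz, Pelagia, Eliasz.
Kazimierz is living and takes 1/27.
Pelagia is living and takes 1/27.
Eliasz is living and takes 1/27.
Zofia is living and takes 1/3.
Franciszka is living and takes 1/3.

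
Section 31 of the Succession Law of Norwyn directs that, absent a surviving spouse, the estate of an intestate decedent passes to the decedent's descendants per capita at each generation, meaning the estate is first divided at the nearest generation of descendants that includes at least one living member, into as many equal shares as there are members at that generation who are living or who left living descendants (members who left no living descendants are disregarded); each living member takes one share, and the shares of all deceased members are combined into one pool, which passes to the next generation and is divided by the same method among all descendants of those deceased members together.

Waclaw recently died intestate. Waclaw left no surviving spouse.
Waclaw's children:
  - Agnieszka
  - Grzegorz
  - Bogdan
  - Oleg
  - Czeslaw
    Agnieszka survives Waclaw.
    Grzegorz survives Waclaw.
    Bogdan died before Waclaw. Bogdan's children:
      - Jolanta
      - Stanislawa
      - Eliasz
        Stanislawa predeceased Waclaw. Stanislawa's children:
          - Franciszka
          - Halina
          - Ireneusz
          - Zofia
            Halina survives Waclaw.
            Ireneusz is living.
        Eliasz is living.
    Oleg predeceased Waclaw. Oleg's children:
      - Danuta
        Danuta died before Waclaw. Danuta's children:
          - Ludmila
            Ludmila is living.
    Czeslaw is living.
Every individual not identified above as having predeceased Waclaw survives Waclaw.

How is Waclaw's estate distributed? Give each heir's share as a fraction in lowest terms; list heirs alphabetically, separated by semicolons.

There is no surviving spouse, so the entire estate passes to Waclaw's descendants per capita at each generation.
At generation 1 (Agnieszka, Grzegorz, Bogdan, Oleg, Czeslaw) there are 5 shares of (1)/5 = 1/5 each.
Living: Agnieszka, Grzegorz, and Czeslaw — each takes 1/5.
Deceased: Bogdan and Oleg. Their combined 2/5 is pooled and carried to generation 2.
At generation 2 (Jolanta, Stanislawa, Eliasz, Danuta) there are 4 shares of (2/5)/4 = 1/10 each.
Living: Jolanta and Eliasz — each takes 1/10.
Deceased: Stanislawa and Danuta. Their combined 1/5 is pooled and carried to generation 3.
At generation 3 (Franciszka, Halina, Ireneusz, Zofia, Ludmila) there are 5 shares of (1/5)/5 = 1/25 each.
Living: Franciszka, Halina, Ireneusz, Zofia, and Ludmila — each takes 1/25.

Agnieszka 1/5; Czeslaw 1/5; Eliasz 1/10; Franciszka 1/25; Grzegorz 1/5; Halina 1/25; Ireneusz 1/25; Jolanta 1/10; Ludmila 1/25; Zofia 1/25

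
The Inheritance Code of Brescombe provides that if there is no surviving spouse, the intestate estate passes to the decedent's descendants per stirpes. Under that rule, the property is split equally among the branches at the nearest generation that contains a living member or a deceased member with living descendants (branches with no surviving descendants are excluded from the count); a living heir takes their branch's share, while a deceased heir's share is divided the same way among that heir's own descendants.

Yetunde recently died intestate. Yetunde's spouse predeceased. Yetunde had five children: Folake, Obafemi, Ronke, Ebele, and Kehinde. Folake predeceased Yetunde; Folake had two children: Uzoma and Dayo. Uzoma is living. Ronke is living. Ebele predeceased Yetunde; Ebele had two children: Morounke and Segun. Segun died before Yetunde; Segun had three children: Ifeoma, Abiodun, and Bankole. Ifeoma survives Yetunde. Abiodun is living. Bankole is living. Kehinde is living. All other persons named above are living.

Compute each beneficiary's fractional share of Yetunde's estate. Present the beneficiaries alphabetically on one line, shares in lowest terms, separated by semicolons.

Abiodun 1/30; Bankole 1/30; Dayo 1/10; Ifeoma 1/30; Kehinde 1/5; Morounke 1/10; Obafemi 1/5; Ronke 1/5; Uzoma 1/10

There is no surviving spouse, so the entire estate passes to Yetunde's descendants per stirpes.
The estate is divided into 5 equal shares of 1/5 among Folake, Obafemi, Ronke, Ebele, Kehinde.
Folake predeceased; the 1/5 allotted to Folake's branch passes to Folake's issue by representation.
The 1/5 is divided into 2 equal shares of 1/10 among Uzoma, Dayo.
Uzoma is living and takes 1/10.
Dayo is living and takes 1/10.
Obafemi is living and takes 1/5.
Ronke is living and takes 1/5.
Ebele predeceased; the 1/5 allotted to Ebele's branch passes to Ebele's issue by representation.
The 1/5 is divided into 2 equal shares of 1/10 among Morounke, Segun.
Morounke is living and takes 1/10.
Segun predeceased; the 1/10 allotted to Segun's branch passes to Segun's issue by representation.
The 1/10 is divided into 3 equal shares of 1/30 among Ifeoma, Abiodun, Bankole.
Ifeoma is living and takes 1/30.
Abiodun is living and takes 1/30.
Bankole is living and takes 1/30.
Kehinde is living and takes 1/5.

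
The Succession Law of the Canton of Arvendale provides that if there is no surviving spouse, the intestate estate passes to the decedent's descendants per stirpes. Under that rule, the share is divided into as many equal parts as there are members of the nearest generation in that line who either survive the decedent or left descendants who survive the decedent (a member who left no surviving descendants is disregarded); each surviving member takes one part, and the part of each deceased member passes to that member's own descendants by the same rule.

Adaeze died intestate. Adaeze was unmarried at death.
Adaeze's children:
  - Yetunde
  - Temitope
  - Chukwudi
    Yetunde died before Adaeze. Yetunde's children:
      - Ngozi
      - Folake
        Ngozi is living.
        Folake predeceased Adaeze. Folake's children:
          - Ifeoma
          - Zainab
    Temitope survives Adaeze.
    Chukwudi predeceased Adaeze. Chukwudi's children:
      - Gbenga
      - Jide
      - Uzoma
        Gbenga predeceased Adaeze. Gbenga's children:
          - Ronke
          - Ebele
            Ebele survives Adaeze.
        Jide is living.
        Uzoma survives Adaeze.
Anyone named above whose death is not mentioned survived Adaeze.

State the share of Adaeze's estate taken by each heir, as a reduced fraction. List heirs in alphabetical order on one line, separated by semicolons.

Ebele 1/18; Ifeoma 1/12; Jide 1/9; Ngozi 1/6; Ronke 1/18; Temitope 1/3; Uzoma 1/9; Zainab 1/12

There is no surviving spouse, so the entire estate passes to Adaeze's descendants per stirpes.
The estate is divided into 3 equal shares of 1/3 among Yetunde, Temitope, Chukwudi.
Yetunde predeceased; the 1/3 allotted to Yetunde's branch passes to Yetunde's issue by representation.
The 1/3 is divided into 2 equal shares of 1/6 among Ngozi, Folake.
Ngozi is living and takes 1/6.
Folake predeceased; the 1/6 allotted to Folake's branch passes to Folake's issue by representation.
The 1/6 is divided into 2 equal shares of 1/12 among Ifeoma, Zainab.
Ifeoma is living and takes 1/12.
Zainab is living and takes 1/12.
Temitope is living and takes 1/3.
Chukwudi predeceased; the 1/3 allotted to Chukwudi's branch passes to Chukwudi's issue by representation.
The 1/3 is divided into 3 equal shares of 1/9 among Gbenga, Jide, Uzoma.
Gbenga predeceased; the 1/9 allotted to Gbenga's branch passes to Gbenga's issue by representation.
The 1/9 is divided into 2 equal shares of 1/18 among Ronke, Ebele.
Ronke is living and takes 1/18.
Ebele is living and takes 1/18.
Jide is living and takes 1/9.
Uzoma is living and takes 1/9.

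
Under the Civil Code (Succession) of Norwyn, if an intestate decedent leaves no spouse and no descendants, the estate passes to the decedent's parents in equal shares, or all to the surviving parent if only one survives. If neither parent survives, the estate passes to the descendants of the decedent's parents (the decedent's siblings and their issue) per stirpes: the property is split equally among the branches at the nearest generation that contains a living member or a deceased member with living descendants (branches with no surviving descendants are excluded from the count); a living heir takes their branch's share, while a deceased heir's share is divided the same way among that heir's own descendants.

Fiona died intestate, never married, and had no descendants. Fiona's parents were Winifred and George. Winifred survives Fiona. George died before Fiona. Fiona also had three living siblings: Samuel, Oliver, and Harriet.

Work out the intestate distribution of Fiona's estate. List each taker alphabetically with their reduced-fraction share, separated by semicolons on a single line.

Only one parent, Winifred, survives, so Winifred takes the entire estate. The siblings take nothing because a surviving parent has priority.

Winifred 1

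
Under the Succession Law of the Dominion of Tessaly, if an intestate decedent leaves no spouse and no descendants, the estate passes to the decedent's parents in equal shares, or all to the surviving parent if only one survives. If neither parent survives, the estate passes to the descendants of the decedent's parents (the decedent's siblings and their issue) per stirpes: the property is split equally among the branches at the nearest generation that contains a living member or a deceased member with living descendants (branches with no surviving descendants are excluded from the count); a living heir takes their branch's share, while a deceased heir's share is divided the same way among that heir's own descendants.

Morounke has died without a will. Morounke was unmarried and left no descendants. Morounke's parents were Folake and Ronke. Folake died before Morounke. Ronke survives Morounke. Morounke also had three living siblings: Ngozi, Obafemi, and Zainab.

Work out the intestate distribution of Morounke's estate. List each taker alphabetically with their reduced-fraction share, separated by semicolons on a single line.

Ronke 1

Only one parent, Ronke, survives, so Ronke takes the entire estate. The siblings take nothing because a surviving parent has priority.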